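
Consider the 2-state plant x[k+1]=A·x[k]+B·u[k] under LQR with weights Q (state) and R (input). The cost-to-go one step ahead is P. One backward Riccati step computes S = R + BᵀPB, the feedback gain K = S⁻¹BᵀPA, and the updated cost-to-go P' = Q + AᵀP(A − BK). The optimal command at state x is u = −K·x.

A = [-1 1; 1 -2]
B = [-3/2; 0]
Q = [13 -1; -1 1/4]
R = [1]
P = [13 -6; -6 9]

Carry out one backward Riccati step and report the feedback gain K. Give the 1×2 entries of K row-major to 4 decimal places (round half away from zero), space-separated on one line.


BᵀP = [-19.5000 9.0000]
S = R + BᵀPB = [1] + [29.2500] = [30.2500]
BᵀPA = [28.5000 -37.5000]
K = S⁻¹·BᵀPA = [0.9421 -1.2397]
A−BK = [0.4132 -0.8595; 1.0000 -2.0000]
AᵀP(A−BK) = [7.1488 -13.6694; -13.6694 26.5124]
P' = Q + AᵀP(A−BK) = [20.1488 -14.6694; -14.6694 26.7624]
tr(P') = 46.9112

0.9421 -1.2397


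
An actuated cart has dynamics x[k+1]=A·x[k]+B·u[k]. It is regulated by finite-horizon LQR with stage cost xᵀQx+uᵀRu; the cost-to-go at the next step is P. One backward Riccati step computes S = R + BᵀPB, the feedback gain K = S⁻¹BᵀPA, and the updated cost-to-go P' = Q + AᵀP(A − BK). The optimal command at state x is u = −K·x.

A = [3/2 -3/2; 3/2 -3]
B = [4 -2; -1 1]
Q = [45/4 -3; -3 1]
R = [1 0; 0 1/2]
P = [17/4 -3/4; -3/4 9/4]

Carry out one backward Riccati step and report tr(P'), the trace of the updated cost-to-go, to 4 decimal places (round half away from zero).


30.6129

BᵀP = [17.7500 -5.2500; -9.2500 3.7500]
S = R + BᵀPB = [1 0; 0 1/2] + [76.2500 -40.7500; -40.7500 22.2500] = [77.2500 -40.7500; -40.7500 22.7500]
BᵀPA = [18.7500 -10.8750; -8.2500 2.6250]
K = S⁻¹·BᵀPA = [0.9329 -1.4497; 1.3084 -2.4813]
A−BK = [0.3852 -0.6639; 1.1245 -1.9684]
AᵀP(A−BK) = [4.5523 -7.9142; -7.9142 13.8106]
P' = Q + AᵀP(A−BK) = [15.8023 -10.9142; -10.9142 14.8106]
tr(P') = 30.6129


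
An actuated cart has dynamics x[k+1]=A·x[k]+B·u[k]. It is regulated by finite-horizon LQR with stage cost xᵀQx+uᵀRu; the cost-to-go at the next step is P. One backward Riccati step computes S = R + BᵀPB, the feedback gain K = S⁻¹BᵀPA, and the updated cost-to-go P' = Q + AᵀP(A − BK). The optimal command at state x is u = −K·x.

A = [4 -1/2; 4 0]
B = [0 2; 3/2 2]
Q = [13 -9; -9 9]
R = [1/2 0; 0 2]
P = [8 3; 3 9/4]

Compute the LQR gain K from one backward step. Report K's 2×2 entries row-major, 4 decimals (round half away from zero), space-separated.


BᵀP = [4.5000 3.3750; 22.0000 10.5000]
S = R + BᵀPB = [1/2 0; 0 2] + [5.0625 15.7500; 15.7500 65.0000] = [5.5625 15.7500; 15.7500 67.0000]
BᵀPA = [31.5000 -2.2500; 130.0000 -11.0000]
K = S⁻¹·BᵀPA = [0.5055 0.1805; 1.8215 -0.2066]
A−BK = [0.3571 -0.0868; -0.4012 0.1424]
AᵀP(A−BK) = [7.2859 -0.8265; -0.8265 0.1334]
P' = Q + AᵀP(A−BK) = [20.2859 -9.8265; -9.8265 9.1334]
tr(P') = 29.4193

0.5055 0.1805 1.8215 -0.2066


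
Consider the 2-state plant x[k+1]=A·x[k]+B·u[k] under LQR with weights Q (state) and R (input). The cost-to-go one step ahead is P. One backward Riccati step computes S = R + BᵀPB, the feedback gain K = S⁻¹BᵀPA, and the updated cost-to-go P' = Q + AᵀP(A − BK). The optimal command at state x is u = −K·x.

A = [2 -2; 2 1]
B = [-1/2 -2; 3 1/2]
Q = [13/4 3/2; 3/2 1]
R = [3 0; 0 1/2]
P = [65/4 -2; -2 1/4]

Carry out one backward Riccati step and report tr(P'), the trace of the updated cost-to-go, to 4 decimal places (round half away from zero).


BᵀP = [-14.1250 1.7500; -33.5000 4.1250]
S = R + BᵀPB = [3 0; 0 1/2] + [12.3125 29.1250; 29.1250 69.0625] = [15.3125 29.1250; 29.1250 69.5625]
BᵀPA = [-24.7500 30.0000; -58.7500 71.1250]
K = S⁻¹·BᵀPA = [-0.0488 0.0708; -0.8241 0.9928]
A−BK = [0.3273 0.0210; 2.5584 0.2912]
AᵀP(A−BK) = [0.3744 -0.4196; -0.4196 0.5118]
P' = Q + AᵀP(A−BK) = [3.6244 1.0804; 1.0804 1.5118]
tr(P') = 5.1362

5.1362


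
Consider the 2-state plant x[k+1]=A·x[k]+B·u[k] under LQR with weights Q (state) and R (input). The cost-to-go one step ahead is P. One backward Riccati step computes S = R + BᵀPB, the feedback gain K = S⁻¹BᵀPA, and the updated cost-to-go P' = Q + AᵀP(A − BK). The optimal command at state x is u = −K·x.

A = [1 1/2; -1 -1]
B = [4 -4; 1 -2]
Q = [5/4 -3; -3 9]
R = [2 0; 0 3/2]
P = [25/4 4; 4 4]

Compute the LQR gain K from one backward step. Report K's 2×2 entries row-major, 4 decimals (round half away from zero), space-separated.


0.3228 0.2416 0.2278 0.2489

BᵀP = [29.0000 20.0000; -33.0000 -24.0000]
S = R + BᵀPB = [2 0; 0 3/2] + [136.0000 -156.0000; -156.0000 180.0000] = [138.0000 -156.0000; -156.0000 181.5000]
BᵀPA = [9.0000 -5.5000; -9.0000 7.5000]
K = S⁻¹·BᵀPA = [0.3228 0.2416; 0.2278 0.2489]
A−BK = [0.6203 0.5295; -0.8671 -0.7437]
AᵀP(A−BK) = [1.3956 1.1915; 1.1915 1.0240]
P' = Q + AᵀP(A−BK) = [2.6456 -1.8085; -1.8085 10.0240]
tr(P') = 12.6696


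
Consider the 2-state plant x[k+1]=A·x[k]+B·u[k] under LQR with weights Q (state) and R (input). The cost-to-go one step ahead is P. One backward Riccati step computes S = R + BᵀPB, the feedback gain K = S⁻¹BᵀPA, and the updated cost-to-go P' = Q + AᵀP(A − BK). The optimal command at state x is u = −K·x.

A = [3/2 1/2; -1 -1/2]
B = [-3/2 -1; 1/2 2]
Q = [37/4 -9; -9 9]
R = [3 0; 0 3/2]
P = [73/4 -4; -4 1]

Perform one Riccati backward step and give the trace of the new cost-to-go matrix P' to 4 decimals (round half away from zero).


19.7448

BᵀP = [-29.3750 6.5000; -26.2500 6.0000]
S = R + BᵀPB = [3 0; 0 3/2] + [47.3125 42.3750; 42.3750 38.2500] = [50.3125 42.3750; 42.3750 39.7500]
BᵀPA = [-50.5625 -17.9375; -45.3750 -16.1250]
K = S⁻¹·BᵀPA = [-0.4263 -0.1455; -0.6870 -0.2506]
A−BK = [0.1735 0.0312; 0.5872 0.0739]
AᵀP(A−BK) = [1.3324 0.4619; 0.4619 0.1625]
P' = Q + AᵀP(A−BK) = [10.5824 -8.5381; -8.5381 9.1625]
tr(P') = 19.7448


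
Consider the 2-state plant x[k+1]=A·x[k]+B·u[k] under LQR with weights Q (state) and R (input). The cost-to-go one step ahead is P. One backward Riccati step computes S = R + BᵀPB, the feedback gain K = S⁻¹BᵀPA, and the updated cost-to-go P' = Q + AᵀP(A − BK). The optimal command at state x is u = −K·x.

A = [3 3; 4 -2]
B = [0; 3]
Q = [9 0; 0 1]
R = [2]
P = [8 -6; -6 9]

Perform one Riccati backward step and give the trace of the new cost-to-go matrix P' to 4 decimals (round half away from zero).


BᵀP = [-18.0000 27.0000]
S = R + BᵀPB = [2] + [81.0000] = [83.0000]
BᵀPA = [54.0000 -108.0000]
K = S⁻¹·BᵀPA = [0.6506 -1.3012]
A−BK = [3.0000 3.0000; 2.0482 1.9036]
AᵀP(A−BK) = [36.8675 34.2651; 34.2651 39.4699]
P' = Q + AᵀP(A−BK) = [45.8675 34.2651; 34.2651 40.4699]
tr(P') = 86.3373

86.3373


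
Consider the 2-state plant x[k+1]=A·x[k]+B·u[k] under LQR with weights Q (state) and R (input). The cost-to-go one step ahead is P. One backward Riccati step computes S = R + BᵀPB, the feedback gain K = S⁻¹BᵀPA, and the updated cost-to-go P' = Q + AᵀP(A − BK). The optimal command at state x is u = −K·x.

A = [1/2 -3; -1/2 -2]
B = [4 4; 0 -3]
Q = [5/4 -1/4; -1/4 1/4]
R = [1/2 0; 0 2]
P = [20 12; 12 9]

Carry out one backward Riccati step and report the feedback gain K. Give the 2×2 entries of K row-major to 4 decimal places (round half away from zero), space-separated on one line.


BᵀP = [80.0000 48.0000; 44.0000 21.0000]
S = R + BᵀPB = [1/2 0; 0 2] + [320.0000 176.0000; 176.0000 113.0000] = [320.5000 176.0000; 176.0000 115.0000]
BᵀPA = [16.0000 -336.0000; 11.5000 -174.0000]
K = S⁻¹·BᵀPA = [-0.0313 -1.3629; 0.1479 0.5728]
A−BK = [0.0336 0.1604; -0.0564 -0.2816]
AᵀP(A−BK) = [0.0499 0.2193; 0.2193 1.7292]
P' = Q + AᵀP(A−BK) = [1.2999 -0.0307; -0.0307 1.9792]
tr(P') = 3.2791

-0.0313 -1.3629 0.1479 0.5728


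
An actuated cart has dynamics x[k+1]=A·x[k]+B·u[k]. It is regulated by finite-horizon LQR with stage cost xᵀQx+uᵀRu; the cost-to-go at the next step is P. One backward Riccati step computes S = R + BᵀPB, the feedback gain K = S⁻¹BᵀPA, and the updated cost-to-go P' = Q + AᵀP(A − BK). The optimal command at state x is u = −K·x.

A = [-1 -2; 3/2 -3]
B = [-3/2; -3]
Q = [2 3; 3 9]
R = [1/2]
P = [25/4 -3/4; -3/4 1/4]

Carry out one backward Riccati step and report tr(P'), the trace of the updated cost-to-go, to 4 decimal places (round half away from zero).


BᵀP = [-7.1250 0.3750]
S = R + BᵀPB = [1/2] + [9.5625] = [10.0625]
BᵀPA = [7.6875 13.1250]
K = S⁻¹·BᵀPA = [0.7640 1.3043]
A−BK = [0.1460 -0.0435; 3.7919 0.9130]
AᵀP(A−BK) = [3.1894 1.3478; 1.3478 1.1304]
P' = Q + AᵀP(A−BK) = [5.1894 4.3478; 4.3478 10.1304]
tr(P') = 15.3199

15.3199


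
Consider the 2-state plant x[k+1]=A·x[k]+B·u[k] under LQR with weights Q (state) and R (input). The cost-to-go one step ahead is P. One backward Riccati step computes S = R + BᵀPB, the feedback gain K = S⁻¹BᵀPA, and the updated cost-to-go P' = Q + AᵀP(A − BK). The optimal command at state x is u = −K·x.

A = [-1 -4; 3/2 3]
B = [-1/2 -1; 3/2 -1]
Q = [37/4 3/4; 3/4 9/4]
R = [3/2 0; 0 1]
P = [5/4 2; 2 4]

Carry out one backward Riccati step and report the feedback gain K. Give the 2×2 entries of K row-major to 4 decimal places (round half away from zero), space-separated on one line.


0.3942 0.7591 -0.2774 0.0584

BᵀP = [2.3750 5.0000; -3.2500 -6.0000]
S = R + BᵀPB = [3/2 0; 0 1] + [6.3125 -7.3750; -7.3750 9.2500] = [7.8125 -7.3750; -7.3750 10.2500]
BᵀPA = [5.1250 5.5000; -5.7500 -5.0000]
K = S⁻¹·BᵀPA = [0.3942 0.7591; -0.2774 0.0584]
A−BK = [-1.0803 -3.5620; 0.6314 1.9197]
AᵀP(A−BK) = [0.6350 1.4453; 1.4453 4.1168]
P' = Q + AᵀP(A−BK) = [9.8850 2.1953; 2.1953 6.3668]
tr(P') = 16.2518


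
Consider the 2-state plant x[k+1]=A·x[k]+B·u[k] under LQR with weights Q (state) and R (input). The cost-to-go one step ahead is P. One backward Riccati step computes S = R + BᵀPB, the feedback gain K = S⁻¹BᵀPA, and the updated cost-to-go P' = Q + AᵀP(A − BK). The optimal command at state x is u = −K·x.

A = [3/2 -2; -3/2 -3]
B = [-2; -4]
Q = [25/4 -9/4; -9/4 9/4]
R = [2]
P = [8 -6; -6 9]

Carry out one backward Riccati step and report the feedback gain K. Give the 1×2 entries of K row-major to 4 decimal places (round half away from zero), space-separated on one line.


0.5854 0.6829

BᵀP = [8.0000 -24.0000]
S = R + BᵀPB = [2] + [80.0000] = [82.0000]
BᵀPA = [48.0000 56.0000]
K = S⁻¹·BᵀPA = [0.5854 0.6829]
A−BK = [2.6707 -0.6341; 0.8415 -0.2683]
AᵀP(A−BK) = [37.1524 -7.2805; -7.2805 2.7561]
P' = Q + AᵀP(A−BK) = [43.4024 -9.5305; -9.5305 5.0061]
tr(P') = 48.4085


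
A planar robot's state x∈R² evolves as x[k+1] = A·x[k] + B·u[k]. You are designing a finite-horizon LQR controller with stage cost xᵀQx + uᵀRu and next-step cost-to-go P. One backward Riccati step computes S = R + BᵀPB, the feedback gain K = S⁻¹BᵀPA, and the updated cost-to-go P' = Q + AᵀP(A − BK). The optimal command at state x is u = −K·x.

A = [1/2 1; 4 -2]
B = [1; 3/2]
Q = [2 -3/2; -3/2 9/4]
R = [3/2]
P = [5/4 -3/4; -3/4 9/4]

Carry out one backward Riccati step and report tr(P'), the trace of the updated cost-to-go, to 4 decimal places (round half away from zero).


26.0337

BᵀP = [0.1250 2.6250]
S = R + BᵀPB = [3/2] + [4.0625] = [5.5625]
BᵀPA = [10.5625 -5.1250]
K = S⁻¹·BᵀPA = [1.8989 -0.9213]
A−BK = [-1.3989 1.9213; 1.1517 -0.6180]
AᵀP(A−BK) = [13.2556 -9.8933; -9.8933 8.5281]
P' = Q + AᵀP(A−BK) = [15.2556 -11.3933; -11.3933 10.7781]
tr(P') = 26.0337


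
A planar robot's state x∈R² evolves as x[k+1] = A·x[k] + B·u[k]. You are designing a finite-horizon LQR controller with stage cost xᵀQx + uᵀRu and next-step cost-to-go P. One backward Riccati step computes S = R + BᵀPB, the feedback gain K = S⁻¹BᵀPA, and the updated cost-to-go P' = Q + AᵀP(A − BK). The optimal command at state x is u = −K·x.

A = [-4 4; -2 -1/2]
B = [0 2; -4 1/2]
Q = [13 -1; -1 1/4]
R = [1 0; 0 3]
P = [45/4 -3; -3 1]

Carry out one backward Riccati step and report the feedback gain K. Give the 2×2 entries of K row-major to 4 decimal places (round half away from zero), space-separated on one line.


-0.3586 0.8709 -1.5411 1.5998

BᵀP = [12.0000 -4.0000; 21.0000 -5.5000]
S = R + BᵀPB = [1 0; 0 3] + [16.0000 22.0000; 22.0000 39.2500] = [17.0000 22.0000; 22.0000 42.2500]
BᵀPA = [-40.0000 50.0000; -73.0000 86.7500]
K = S⁻¹·BᵀPA = [-0.3586 0.8709; -1.5411 1.5998]
A−BK = [-0.9178 0.8004; -2.6638 2.1836]
AᵀP(A−BK) = [9.1569 -9.3810; -9.3810 9.9253]
P' = Q + AᵀP(A−BK) = [22.1569 -10.3810; -10.3810 10.1753]
tr(P') = 32.3322


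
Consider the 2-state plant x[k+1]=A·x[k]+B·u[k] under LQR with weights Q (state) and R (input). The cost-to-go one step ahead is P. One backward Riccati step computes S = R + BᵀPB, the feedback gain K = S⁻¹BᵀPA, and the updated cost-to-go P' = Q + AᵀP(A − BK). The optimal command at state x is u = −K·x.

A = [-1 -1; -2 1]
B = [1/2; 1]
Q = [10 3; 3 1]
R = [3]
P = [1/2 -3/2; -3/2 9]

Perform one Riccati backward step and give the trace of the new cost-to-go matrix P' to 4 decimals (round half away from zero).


BᵀP = [-1.2500 8.2500]
S = R + BᵀPB = [3] + [7.6250] = [10.6250]
BᵀPA = [-15.2500 9.5000]
K = S⁻¹·BᵀPA = [-1.4353 0.8941]
A−BK = [-0.2824 -1.4471; -0.5647 0.1059]
AᵀP(A−BK) = [8.6118 -5.3647; -5.3647 4.0059]
P' = Q + AᵀP(A−BK) = [18.6118 -2.3647; -2.3647 5.0059]
tr(P') = 23.6176

23.6176


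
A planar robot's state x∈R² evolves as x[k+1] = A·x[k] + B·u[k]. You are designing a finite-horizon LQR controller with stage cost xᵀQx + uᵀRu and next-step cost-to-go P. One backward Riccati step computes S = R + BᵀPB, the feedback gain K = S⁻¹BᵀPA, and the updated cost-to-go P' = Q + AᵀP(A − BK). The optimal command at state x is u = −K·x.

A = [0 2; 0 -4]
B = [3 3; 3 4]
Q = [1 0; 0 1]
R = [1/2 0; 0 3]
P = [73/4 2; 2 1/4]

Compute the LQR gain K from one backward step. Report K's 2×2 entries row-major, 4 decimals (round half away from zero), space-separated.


0.0000 0.4393 0.0000 0.0254

BᵀP = [60.7500 6.7500; 62.7500 7.0000]
S = R + BᵀPB = [1/2 0; 0 3] + [202.5000 209.2500; 209.2500 216.2500] = [203.0000 209.2500; 209.2500 219.2500]
BᵀPA = [0.0000 94.5000; 0.0000 97.5000]
K = S⁻¹·BᵀPA = [0.0000 0.4393; 0.0000 0.0254]
A−BK = [0.0000 0.6058; 0.0000 -5.4196]
AᵀP(A−BK) = [0.0000 0.0000; 0.0000 1.0063]
P' = Q + AᵀP(A−BK) = [1.0000 0.0000; 0.0000 2.0063]
tr(P') = 3.0063


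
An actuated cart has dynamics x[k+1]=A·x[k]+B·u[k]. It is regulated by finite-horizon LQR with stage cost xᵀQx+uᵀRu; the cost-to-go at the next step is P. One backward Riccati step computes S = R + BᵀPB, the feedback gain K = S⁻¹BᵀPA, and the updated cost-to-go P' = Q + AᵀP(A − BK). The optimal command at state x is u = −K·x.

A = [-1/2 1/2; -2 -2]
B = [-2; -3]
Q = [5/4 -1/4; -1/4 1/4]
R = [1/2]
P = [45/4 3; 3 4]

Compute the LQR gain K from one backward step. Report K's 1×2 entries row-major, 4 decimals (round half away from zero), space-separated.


BᵀP = [-31.5000 -18.0000]
S = R + BᵀPB = [1/2] + [117.0000] = [117.5000]
BᵀPA = [51.7500 20.2500]
K = S⁻¹·BᵀPA = [0.4404 0.1723]
A−BK = [0.3809 0.8447; -0.6787 -1.4830]
AᵀP(A−BK) = [2.0205 4.2689; 4.2689 9.3226]
P' = Q + AᵀP(A−BK) = [3.2705 4.0189; 4.0189 9.5726]
tr(P') = 12.8431

0.4404 0.1723


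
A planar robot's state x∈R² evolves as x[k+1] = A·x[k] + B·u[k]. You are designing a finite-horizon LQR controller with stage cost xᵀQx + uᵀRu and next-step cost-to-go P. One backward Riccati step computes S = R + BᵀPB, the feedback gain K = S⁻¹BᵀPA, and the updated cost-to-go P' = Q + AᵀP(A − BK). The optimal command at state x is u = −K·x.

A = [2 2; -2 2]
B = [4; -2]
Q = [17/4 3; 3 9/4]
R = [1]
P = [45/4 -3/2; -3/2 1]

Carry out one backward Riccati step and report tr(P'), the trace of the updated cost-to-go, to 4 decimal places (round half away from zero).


13.8589

BᵀP = [48.0000 -8.0000]
S = R + BᵀPB = [1] + [208.0000] = [209.0000]
BᵀPA = [112.0000 80.0000]
K = S⁻¹·BᵀPA = [0.5359 0.3828]
A−BK = [-0.1435 0.4689; -0.9282 2.7656]
AᵀP(A−BK) = [0.9809 -1.8708; -1.8708 6.3780]
P' = Q + AᵀP(A−BK) = [5.2309 1.1292; 1.1292 8.6280]
tr(P') = 13.8589


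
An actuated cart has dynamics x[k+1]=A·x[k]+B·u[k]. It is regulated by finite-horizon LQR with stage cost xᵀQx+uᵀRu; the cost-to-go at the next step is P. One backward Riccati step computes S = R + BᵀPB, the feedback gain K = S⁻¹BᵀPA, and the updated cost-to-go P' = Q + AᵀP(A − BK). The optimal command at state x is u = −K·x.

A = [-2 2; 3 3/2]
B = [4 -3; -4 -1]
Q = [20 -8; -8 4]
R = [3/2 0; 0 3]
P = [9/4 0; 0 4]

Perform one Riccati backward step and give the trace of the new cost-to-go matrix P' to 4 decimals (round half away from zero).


BᵀP = [9.0000 -16.0000; -6.7500 -4.0000]
S = R + BᵀPB = [3/2 0; 0 3] + [100.0000 -11.0000; -11.0000 24.2500] = [101.5000 -11.0000; -11.0000 27.2500]
BᵀPA = [-66.0000 -6.0000; 1.5000 -19.5000]
K = S⁻¹·BᵀPA = [-0.6738 -0.1429; -0.2169 -0.7733]
A−BK = [0.0442 0.2518; 0.0880 0.1550]
AᵀP(A−BK) = [0.8575 0.7274; 0.7274 2.0634]
P' = Q + AᵀP(A−BK) = [20.8575 -7.2726; -7.2726 6.0634]
tr(P') = 26.9209

26.9209


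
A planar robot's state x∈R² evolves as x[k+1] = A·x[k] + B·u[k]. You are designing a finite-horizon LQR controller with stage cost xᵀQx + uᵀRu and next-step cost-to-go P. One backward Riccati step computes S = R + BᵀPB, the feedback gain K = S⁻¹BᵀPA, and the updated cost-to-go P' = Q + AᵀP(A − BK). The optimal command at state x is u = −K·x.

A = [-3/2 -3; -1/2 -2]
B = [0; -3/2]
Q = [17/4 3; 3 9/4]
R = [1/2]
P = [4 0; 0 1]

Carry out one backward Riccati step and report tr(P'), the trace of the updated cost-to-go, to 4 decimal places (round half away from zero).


BᵀP = [0.0000 -1.5000]
S = R + BᵀPB = [1/2] + [2.2500] = [2.7500]
BᵀPA = [0.7500 3.0000]
K = S⁻¹·BᵀPA = [0.2727 1.0909]
A−BK = [-1.5000 -3.0000; -0.0909 -0.3636]
AᵀP(A−BK) = [9.0455 18.1818; 18.1818 36.7273]
P' = Q + AᵀP(A−BK) = [13.2955 21.1818; 21.1818 38.9773]
tr(P') = 52.2727

52.2727


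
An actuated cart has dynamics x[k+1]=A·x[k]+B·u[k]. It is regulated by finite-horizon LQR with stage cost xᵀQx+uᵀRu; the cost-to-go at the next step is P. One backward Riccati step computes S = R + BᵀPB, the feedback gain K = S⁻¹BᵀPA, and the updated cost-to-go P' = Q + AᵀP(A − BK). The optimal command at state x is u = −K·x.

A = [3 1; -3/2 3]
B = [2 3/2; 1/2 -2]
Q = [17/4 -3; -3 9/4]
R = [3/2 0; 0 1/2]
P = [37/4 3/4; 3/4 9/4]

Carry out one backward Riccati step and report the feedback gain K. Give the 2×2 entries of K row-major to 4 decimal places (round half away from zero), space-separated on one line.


BᵀP = [18.8750 2.6250; 12.3750 -3.3750]
S = R + BᵀPB = [3/2 0; 0 1/2] + [39.0625 23.0625; 23.0625 25.3125] = [40.5625 23.0625; 23.0625 25.8125]
BᵀPA = [52.6875 26.7500; 42.1875 2.2500]
K = S⁻¹·BᵀPA = [0.7513 1.2396; 0.9631 -1.0204]
A−BK = [0.0527 0.0513; 0.0505 0.3393]
AᵀP(A−BK) = [1.3459 0.9847; 0.9847 3.1353]
P' = Q + AᵀP(A−BK) = [5.5959 -2.0153; -2.0153 5.3853]
tr(P') = 10.9813

0.7513 1.2396 0.9631 -1.0204


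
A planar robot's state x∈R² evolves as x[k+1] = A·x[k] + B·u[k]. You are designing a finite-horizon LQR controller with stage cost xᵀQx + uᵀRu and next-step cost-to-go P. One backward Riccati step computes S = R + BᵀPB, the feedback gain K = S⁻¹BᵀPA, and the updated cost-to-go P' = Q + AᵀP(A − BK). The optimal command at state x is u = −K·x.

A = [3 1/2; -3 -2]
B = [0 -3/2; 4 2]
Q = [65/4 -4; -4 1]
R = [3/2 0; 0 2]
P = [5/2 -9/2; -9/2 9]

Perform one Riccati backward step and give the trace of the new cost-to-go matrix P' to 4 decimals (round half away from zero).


BᵀP = [-18.0000 36.0000; -12.7500 24.7500]
S = R + BᵀPB = [3/2 0; 0 2] + [144.0000 99.0000; 99.0000 68.6250] = [145.5000 99.0000; 99.0000 70.6250]
BᵀPA = [-162.0000 -81.0000; -112.5000 -55.8750]
K = S⁻¹·BᵀPA = [-0.6396 -0.3979; -0.6964 -0.2333]
A−BK = [1.9554 0.1500; 0.9510 0.0584]
AᵀP(A−BK) = [2.5458 0.7841; 0.7841 0.3545]
P' = Q + AᵀP(A−BK) = [18.7958 -3.2159; -3.2159 1.3545]
tr(P') = 20.1503

20.1503


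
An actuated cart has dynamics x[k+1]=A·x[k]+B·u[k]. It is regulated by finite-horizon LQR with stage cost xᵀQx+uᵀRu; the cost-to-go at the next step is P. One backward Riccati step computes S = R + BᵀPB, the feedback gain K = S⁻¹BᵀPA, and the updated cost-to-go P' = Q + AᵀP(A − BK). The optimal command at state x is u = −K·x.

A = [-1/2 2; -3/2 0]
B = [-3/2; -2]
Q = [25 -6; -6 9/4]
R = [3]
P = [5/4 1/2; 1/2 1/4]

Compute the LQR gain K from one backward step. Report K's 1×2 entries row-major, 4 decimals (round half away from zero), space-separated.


BᵀP = [-2.8750 -1.2500]
S = R + BᵀPB = [3] + [6.8125] = [9.8125]
BᵀPA = [3.3125 -5.7500]
K = S⁻¹·BᵀPA = [0.3376 -0.5860]
A−BK = [0.0064 1.1210; -0.8248 -1.1720]
AᵀP(A−BK) = [0.5068 -0.8089; -0.8089 1.6306]
P' = Q + AᵀP(A−BK) = [25.5068 -6.8089; -6.8089 3.8806]
tr(P') = 29.3873

0.3376 -0.5860


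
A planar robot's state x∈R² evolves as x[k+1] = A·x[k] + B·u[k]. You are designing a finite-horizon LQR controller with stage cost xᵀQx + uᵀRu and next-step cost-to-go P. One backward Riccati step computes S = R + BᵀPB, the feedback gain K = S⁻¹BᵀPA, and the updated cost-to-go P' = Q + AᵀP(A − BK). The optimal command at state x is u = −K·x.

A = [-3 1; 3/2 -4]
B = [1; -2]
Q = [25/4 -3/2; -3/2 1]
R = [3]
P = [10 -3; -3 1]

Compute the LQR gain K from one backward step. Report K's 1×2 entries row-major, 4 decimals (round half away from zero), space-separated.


BᵀP = [16.0000 -5.0000]
S = R + BᵀPB = [3] + [26.0000] = [29.0000]
BᵀPA = [-55.5000 36.0000]
K = S⁻¹·BᵀPA = [-1.9138 1.2414]
A−BK = [-1.0862 -0.2414; -2.3276 -1.5172]
AᵀP(A−BK) = [13.0345 -7.6034; -7.6034 5.3103]
P' = Q + AᵀP(A−BK) = [19.2845 -9.1034; -9.1034 6.3103]
tr(P') = 25.5948

-1.9138 1.2414


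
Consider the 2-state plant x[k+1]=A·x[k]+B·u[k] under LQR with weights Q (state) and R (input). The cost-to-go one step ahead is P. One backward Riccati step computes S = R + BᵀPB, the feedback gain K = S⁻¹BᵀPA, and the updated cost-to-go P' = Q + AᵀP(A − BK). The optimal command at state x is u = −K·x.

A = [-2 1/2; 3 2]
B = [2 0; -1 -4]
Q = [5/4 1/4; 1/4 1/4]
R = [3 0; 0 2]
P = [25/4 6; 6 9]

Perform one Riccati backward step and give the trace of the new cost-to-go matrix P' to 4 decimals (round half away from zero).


4.9781

BᵀP = [6.5000 3.0000; -24.0000 -36.0000]
S = R + BᵀPB = [3 0; 0 2] + [10.0000 -12.0000; -12.0000 144.0000] = [13.0000 -12.0000; -12.0000 146.0000]
BᵀPA = [-4.0000 9.2500; -60.0000 -84.0000]
K = S⁻¹·BᵀPA = [-0.7434 0.1953; -0.4721 -0.5593]
A−BK = [-0.5131 0.1095; 0.3683 -0.0419]
AᵀP(A−BK) = [2.7024 -0.0265; -0.0265 0.7757]
P' = Q + AᵀP(A−BK) = [3.9524 0.2235; 0.2235 1.0257]
tr(P') = 4.9781


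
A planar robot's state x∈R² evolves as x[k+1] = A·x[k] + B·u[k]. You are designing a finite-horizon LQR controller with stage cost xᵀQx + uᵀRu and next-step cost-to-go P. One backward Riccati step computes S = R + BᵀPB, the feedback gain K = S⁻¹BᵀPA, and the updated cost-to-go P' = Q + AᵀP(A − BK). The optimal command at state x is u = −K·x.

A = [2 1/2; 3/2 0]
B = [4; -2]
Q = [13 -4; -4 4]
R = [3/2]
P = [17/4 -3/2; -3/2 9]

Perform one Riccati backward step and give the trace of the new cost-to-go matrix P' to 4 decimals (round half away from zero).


45.4167

BᵀP = [20.0000 -24.0000]
S = R + BᵀPB = [3/2] + [128.0000] = [129.5000]
BᵀPA = [4.0000 10.0000]
K = S⁻¹·BᵀPA = [0.0309 0.0772]
A−BK = [1.8764 0.1911; 1.5618 0.1544]
AᵀP(A−BK) = [28.1264 2.8161; 2.8161 0.2903]
P' = Q + AᵀP(A−BK) = [41.1264 -1.1839; -1.1839 4.2903]
tr(P') = 45.4167


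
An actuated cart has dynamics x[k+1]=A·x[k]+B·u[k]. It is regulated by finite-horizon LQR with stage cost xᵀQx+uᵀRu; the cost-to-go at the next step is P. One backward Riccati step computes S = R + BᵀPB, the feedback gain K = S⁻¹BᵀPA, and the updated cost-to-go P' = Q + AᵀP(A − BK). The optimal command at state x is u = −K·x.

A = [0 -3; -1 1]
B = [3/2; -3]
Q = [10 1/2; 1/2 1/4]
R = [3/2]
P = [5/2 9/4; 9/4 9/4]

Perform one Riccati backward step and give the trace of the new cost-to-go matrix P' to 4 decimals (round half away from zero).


BᵀP = [-3.0000 -3.3750]
S = R + BᵀPB = [3/2] + [5.6250] = [7.1250]
BᵀPA = [3.3750 5.6250]
K = S⁻¹·BᵀPA = [0.4737 0.7895]
A−BK = [-0.7105 -4.1842; 0.4211 3.3684]
AᵀP(A−BK) = [0.6513 1.8355; 1.8355 6.8092]
P' = Q + AᵀP(A−BK) = [10.6513 2.3355; 2.3355 7.0592]
tr(P') = 17.7105

17.7105


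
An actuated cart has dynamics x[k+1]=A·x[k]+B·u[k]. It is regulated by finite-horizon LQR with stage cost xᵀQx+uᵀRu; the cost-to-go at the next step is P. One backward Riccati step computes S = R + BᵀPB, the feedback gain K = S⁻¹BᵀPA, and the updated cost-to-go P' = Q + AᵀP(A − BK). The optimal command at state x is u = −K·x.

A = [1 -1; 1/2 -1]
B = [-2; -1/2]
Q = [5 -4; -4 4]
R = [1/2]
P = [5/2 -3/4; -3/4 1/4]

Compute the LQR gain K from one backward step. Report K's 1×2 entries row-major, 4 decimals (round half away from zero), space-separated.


BᵀP = [-4.6250 1.3750]
S = R + BᵀPB = [1/2] + [8.5625] = [9.0625]
BᵀPA = [-3.9375 3.2500]
K = S⁻¹·BᵀPA = [-0.4345 0.3586]
A−BK = [0.1310 -0.2828; 0.2828 -0.8207]
AᵀP(A−BK) = [0.1017 -0.0879; -0.0879 0.0845]
P' = Q + AᵀP(A−BK) = [5.1017 -4.0879; -4.0879 4.0845]
tr(P') = 9.1862

-0.4345 0.3586


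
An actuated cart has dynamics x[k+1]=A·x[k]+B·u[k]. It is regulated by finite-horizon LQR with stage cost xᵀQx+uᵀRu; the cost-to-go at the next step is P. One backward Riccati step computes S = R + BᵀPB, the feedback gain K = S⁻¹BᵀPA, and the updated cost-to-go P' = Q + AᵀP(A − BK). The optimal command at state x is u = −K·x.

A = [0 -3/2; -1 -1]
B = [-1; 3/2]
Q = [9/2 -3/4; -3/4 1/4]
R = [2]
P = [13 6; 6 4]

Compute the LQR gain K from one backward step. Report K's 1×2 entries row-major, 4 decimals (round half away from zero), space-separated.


BᵀP = [-4.0000 0.0000]
S = R + BᵀPB = [2] + [4.0000] = [6.0000]
BᵀPA = [0.0000 6.0000]
K = S⁻¹·BᵀPA = [0.0000 1.0000]
A−BK = [0.0000 -0.5000; -1.0000 -2.5000]
AᵀP(A−BK) = [4.0000 13.0000; 13.0000 45.2500]
P' = Q + AᵀP(A−BK) = [8.5000 12.2500; 12.2500 45.5000]
tr(P') = 54.0000

0.0000 1.0000


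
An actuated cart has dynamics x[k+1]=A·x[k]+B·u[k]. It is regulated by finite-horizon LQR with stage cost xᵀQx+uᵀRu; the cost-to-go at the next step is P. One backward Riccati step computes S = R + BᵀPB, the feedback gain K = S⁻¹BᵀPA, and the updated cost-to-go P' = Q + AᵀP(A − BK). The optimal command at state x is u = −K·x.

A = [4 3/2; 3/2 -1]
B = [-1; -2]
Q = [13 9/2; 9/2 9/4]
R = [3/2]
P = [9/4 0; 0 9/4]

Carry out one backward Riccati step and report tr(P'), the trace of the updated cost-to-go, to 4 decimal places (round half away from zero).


44.0699

BᵀP = [-2.2500 -4.5000]
S = R + BᵀPB = [3/2] + [11.2500] = [12.7500]
BᵀPA = [-15.7500 1.1250]
K = S⁻¹·BᵀPA = [-1.2353 0.0882]
A−BK = [2.7647 1.5882; -0.9706 -0.8235]
AᵀP(A−BK) = [21.6066 11.5147; 11.5147 7.2132]
P' = Q + AᵀP(A−BK) = [34.6066 16.0147; 16.0147 9.4632]
tr(P') = 44.0699


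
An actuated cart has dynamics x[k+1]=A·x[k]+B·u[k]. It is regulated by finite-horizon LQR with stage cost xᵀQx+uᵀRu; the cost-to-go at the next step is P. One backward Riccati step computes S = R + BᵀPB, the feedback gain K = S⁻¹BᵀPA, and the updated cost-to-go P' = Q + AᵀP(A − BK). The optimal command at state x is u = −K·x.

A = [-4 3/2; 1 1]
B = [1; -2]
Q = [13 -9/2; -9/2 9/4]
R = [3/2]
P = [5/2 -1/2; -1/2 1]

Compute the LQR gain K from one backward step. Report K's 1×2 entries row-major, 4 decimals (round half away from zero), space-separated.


BᵀP = [3.5000 -2.5000]
S = R + BᵀPB = [3/2] + [8.5000] = [10.0000]
BᵀPA = [-16.5000 2.7500]
K = S⁻¹·BᵀPA = [-1.6500 0.2750]
A−BK = [-2.3500 1.2250; -2.3000 1.5500]
AᵀP(A−BK) = [17.7750 -8.2125; -8.2125 4.3688]
P' = Q + AᵀP(A−BK) = [30.7750 -12.7125; -12.7125 6.6188]
tr(P') = 37.3938

-1.6500 0.2750


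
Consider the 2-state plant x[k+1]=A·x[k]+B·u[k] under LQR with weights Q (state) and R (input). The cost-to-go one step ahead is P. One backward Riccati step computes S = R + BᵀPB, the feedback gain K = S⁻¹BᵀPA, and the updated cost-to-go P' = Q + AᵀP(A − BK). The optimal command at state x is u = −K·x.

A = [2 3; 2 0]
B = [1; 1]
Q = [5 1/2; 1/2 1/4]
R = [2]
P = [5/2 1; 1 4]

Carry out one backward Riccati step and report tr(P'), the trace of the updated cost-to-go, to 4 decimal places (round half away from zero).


23.7262

BᵀP = [3.5000 5.0000]
S = R + BᵀPB = [2] + [8.5000] = [10.5000]
BᵀPA = [17.0000 10.5000]
K = S⁻¹·BᵀPA = [1.6190 1.0000]
A−BK = [0.3810 2.0000; 0.3810 -1.0000]
AᵀP(A−BK) = [6.4762 4.0000; 4.0000 12.0000]
P' = Q + AᵀP(A−BK) = [11.4762 4.5000; 4.5000 12.2500]
tr(P') = 23.7262


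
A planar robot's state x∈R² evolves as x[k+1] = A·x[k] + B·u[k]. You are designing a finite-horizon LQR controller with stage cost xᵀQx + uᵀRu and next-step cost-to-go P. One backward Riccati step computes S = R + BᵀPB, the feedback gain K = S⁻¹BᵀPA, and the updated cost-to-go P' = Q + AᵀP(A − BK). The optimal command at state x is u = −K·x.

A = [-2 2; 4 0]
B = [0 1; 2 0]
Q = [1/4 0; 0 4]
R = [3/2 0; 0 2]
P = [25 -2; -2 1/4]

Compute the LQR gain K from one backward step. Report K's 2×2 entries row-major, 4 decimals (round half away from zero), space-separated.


0.7379 -0.3107 -2.0388 1.8058

BᵀP = [-4.0000 0.5000; 25.0000 -2.0000]
S = R + BᵀPB = [3/2 0; 0 2] + [1.0000 -4.0000; -4.0000 25.0000] = [2.5000 -4.0000; -4.0000 27.0000]
BᵀPA = [10.0000 -8.0000; -58.0000 50.0000]
K = S⁻¹·BᵀPA = [0.7379 -0.3107; -2.0388 1.8058]
A−BK = [0.0388 0.1942; 2.5243 0.6214]
AᵀP(A−BK) = [10.3689 -8.1553; -8.1553 7.2233]
P' = Q + AᵀP(A−BK) = [10.6189 -8.1553; -8.1553 11.2233]
tr(P') = 21.8422


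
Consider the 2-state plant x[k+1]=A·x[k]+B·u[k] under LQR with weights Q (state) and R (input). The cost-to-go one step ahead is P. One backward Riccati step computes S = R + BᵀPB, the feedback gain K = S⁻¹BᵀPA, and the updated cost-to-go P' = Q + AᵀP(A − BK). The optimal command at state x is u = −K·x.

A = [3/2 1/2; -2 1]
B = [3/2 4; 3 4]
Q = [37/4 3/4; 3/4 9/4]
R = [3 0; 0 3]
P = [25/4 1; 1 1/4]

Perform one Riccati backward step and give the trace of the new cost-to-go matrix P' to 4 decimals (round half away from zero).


BᵀP = [12.3750 2.2500; 29.0000 5.0000]
S = R + BᵀPB = [3 0; 0 3] + [25.3125 58.5000; 58.5000 136.0000] = [28.3125 58.5000; 58.5000 139.0000]
BᵀPA = [14.0625 8.4375; 33.5000 19.5000]
K = S⁻¹·BᵀPA = [-0.0099 0.0625; 0.2452 0.1140]
A−BK = [0.5342 -0.0497; -2.9510 0.3566]
AᵀP(A−BK) = [0.9884 -0.0099; -0.0099 0.0625]
P' = Q + AᵀP(A−BK) = [10.2384 0.7401; 0.7401 2.3125]
tr(P') = 12.5509

12.5509


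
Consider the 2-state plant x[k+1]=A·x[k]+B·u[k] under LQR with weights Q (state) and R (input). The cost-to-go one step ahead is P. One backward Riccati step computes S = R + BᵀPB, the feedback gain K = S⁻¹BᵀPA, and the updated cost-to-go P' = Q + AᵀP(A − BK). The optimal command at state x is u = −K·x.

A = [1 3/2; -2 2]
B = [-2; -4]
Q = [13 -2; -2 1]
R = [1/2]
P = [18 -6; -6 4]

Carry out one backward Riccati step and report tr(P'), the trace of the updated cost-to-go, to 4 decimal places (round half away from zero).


BᵀP = [-12.0000 -4.0000]
S = R + BᵀPB = [1/2] + [40.0000] = [40.5000]
BᵀPA = [-4.0000 -26.0000]
K = S⁻¹·BᵀPA = [-0.0988 -0.6420]
A−BK = [0.8025 0.2160; -2.3951 -0.5679]
AᵀP(A−BK) = [57.6049 14.4321; 14.4321 3.8086]
P' = Q + AᵀP(A−BK) = [70.6049 12.4321; 12.4321 4.8086]
tr(P') = 75.4136

75.4136


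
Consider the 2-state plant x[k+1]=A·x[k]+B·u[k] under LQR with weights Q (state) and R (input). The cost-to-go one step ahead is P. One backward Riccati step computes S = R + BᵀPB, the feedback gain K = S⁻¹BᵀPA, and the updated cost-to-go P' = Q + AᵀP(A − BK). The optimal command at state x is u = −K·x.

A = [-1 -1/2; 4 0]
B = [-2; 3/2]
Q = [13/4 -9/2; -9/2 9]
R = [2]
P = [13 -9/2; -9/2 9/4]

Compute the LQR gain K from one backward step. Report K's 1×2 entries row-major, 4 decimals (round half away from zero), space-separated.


0.9557 0.1903

BᵀP = [-32.7500 12.3750]
S = R + BᵀPB = [2] + [84.0625] = [86.0625]
BᵀPA = [82.2500 16.3750]
K = S⁻¹·BᵀPA = [0.9557 0.1903]
A−BK = [0.9114 -0.1195; 2.5664 -0.2854]
AᵀP(A−BK) = [6.3936 -0.1496; -0.1496 0.1344]
P' = Q + AᵀP(A−BK) = [9.6436 -4.6496; -4.6496 9.1344]
tr(P') = 18.7780


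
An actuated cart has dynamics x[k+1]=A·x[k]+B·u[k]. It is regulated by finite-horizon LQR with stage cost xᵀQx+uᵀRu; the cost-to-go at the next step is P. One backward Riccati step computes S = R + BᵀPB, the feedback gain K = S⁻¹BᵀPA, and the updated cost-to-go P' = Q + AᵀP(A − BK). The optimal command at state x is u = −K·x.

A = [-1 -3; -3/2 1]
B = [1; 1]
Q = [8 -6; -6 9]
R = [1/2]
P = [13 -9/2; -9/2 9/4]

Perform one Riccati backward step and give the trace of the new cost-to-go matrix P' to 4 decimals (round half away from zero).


49.8380

BᵀP = [8.5000 -2.2500]
S = R + BᵀPB = [1/2] + [6.2500] = [6.7500]
BᵀPA = [-5.1250 -27.7500]
K = S⁻¹·BᵀPA = [-0.7593 -4.1111]
A−BK = [-0.2407 1.1111; -0.7407 5.1111]
AᵀP(A−BK) = [0.6713 -1.1944; -1.1944 32.1667]
P' = Q + AᵀP(A−BK) = [8.6713 -7.1944; -7.1944 41.1667]
tr(P') = 49.8380


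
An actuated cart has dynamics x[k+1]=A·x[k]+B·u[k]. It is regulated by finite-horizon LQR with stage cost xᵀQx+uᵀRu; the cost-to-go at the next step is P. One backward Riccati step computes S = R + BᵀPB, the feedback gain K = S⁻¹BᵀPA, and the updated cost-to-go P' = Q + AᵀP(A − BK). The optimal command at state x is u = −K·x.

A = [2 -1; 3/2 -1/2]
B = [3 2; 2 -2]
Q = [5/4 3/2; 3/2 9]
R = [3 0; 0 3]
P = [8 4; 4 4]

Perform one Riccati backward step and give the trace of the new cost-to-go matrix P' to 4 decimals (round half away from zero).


BᵀP = [32.0000 20.0000; 8.0000 0.0000]
S = R + BᵀPB = [3 0; 0 3] + [136.0000 24.0000; 24.0000 16.0000] = [139.0000 24.0000; 24.0000 19.0000]
BᵀPA = [94.0000 -42.0000; 16.0000 -8.0000]
K = S⁻¹·BᵀPA = [0.6789 -0.2935; -0.0155 -0.0504]
A−BK = [-0.0058 -0.0189; 0.1111 -0.0138]
AᵀP(A−BK) = [1.4281 -0.6087; -0.6087 0.2717]
P' = Q + AᵀP(A−BK) = [2.6781 0.8913; 0.8913 9.2717]
tr(P') = 11.9498

11.9498


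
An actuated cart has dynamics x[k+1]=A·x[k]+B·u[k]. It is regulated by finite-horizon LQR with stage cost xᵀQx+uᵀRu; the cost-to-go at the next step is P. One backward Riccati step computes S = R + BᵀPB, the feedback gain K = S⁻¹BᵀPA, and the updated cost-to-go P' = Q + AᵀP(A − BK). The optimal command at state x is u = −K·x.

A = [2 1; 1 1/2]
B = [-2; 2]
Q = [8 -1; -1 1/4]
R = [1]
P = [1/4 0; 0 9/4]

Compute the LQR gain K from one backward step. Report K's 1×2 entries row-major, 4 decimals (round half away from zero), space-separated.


BᵀP = [-0.5000 4.5000]
S = R + BᵀPB = [1] + [10.0000] = [11.0000]
BᵀPA = [3.5000 1.7500]
K = S⁻¹·BᵀPA = [0.3182 0.1591]
A−BK = [2.6364 1.3182; 0.3636 0.1818]
AᵀP(A−BK) = [2.1364 1.0682; 1.0682 0.5341]
P' = Q + AᵀP(A−BK) = [10.1364 0.0682; 0.0682 0.7841]
tr(P') = 10.9205

0.3182 0.1591


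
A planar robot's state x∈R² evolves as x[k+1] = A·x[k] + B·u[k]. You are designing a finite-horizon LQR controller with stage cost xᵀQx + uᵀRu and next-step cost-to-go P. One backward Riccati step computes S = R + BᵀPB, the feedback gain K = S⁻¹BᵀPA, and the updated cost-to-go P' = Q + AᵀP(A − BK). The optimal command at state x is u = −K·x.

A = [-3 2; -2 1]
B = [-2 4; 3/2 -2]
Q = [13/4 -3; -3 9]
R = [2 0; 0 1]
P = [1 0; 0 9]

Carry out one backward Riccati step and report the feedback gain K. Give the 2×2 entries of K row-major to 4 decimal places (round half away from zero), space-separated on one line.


-1.6421 0.9233 -0.6316 0.4211

BᵀP = [-2.0000 13.5000; 4.0000 -18.0000]
S = R + BᵀPB = [2 0; 0 1] + [24.2500 -35.0000; -35.0000 52.0000] = [26.2500 -35.0000; -35.0000 53.0000]
BᵀPA = [-21.0000 9.5000; 24.0000 -10.0000]
K = S⁻¹·BᵀPA = [-1.6421 0.9233; -0.6316 0.4211]
A−BK = [-3.7579 2.1624; -0.8000 0.4571]
AᵀP(A−BK) = [25.6737 -14.7158; -14.7158 8.4391]
P' = Q + AᵀP(A−BK) = [28.9237 -17.7158; -17.7158 17.4391]
tr(P') = 46.3628


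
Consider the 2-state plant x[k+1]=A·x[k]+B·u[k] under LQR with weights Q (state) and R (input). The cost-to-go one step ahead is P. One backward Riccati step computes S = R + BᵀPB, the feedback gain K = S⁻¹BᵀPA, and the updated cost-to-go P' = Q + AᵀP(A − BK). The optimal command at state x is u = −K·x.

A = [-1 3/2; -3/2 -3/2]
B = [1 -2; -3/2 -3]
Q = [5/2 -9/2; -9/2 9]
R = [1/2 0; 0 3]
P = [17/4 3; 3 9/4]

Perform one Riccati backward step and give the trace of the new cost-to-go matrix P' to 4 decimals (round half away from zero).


BᵀP = [-0.2500 -0.3750; -17.5000 -12.7500]
S = R + BᵀPB = [1/2 0; 0 3] + [0.3125 1.6250; 1.6250 73.2500] = [0.8125 1.6250; 1.6250 76.2500]
BᵀPA = [0.8125 0.1875; 36.6250 -7.1250]
K = S⁻¹·BᵀPA = [0.0411 0.4362; 0.4795 -0.1027]
A−BK = [-0.0822 0.8583; 0.0000 -1.1538]
AᵀP(A−BK) = [0.7192 -0.1541; -0.1541 0.3112]
P' = Q + AᵀP(A−BK) = [3.2192 -4.6541; -4.6541 9.3112]
tr(P') = 12.5304

12.5304


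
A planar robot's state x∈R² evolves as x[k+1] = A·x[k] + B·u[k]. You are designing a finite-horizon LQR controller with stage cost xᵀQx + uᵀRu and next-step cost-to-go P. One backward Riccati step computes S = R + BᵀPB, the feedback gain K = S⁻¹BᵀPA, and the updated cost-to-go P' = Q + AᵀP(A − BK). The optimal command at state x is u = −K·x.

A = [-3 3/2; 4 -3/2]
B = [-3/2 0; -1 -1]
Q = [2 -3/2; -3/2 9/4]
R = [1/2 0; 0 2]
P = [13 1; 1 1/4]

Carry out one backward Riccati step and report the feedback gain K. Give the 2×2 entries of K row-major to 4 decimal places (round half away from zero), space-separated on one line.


BᵀP = [-20.5000 -1.7500; -1.0000 -0.2500]
S = R + BᵀPB = [1/2 0; 0 2] + [32.5000 1.7500; 1.7500 0.2500] = [33.0000 1.7500; 1.7500 2.2500]
BᵀPA = [54.5000 -28.1250; 2.0000 -1.1250]
K = S⁻¹·BᵀPA = [1.6734 -0.8613; -0.4126 0.1699]
A−BK = [-0.4899 0.2081; 5.2608 -2.1914]
AᵀP(A−BK) = [6.6251 -2.8999; -2.8999 1.2801]
P' = Q + AᵀP(A−BK) = [8.6251 -4.3999; -4.3999 3.5301]
tr(P') = 12.1552

1.6734 -0.8613 -0.4126 0.1699


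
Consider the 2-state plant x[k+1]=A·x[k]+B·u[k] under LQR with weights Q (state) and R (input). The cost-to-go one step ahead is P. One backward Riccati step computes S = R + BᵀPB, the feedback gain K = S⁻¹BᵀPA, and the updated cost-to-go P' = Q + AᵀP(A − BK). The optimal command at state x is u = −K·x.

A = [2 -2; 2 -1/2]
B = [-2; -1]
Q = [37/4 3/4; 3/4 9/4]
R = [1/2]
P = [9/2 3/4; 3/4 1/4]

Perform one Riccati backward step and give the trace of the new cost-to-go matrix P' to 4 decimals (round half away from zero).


12.6537

BᵀP = [-9.7500 -1.7500]
S = R + BᵀPB = [1/2] + [21.2500] = [21.7500]
BᵀPA = [-23.0000 20.3750]
K = S⁻¹·BᵀPA = [-1.0575 0.9368]
A−BK = [-0.1149 -0.1264; 0.9425 0.4368]
AᵀP(A−BK) = [0.6782 -0.4540; -0.4540 0.4756]
P' = Q + AᵀP(A−BK) = [9.9282 0.2960; 0.2960 2.7256]
tr(P') = 12.6537


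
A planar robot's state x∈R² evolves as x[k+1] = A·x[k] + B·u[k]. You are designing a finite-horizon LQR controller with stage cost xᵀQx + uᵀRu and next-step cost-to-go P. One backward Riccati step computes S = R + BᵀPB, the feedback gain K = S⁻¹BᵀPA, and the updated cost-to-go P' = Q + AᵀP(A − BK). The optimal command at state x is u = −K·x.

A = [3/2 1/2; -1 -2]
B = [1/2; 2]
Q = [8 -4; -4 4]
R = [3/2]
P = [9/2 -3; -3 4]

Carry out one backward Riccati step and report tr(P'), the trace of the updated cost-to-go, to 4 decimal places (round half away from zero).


29.0792

BᵀP = [-3.7500 6.5000]
S = R + BᵀPB = [3/2] + [11.1250] = [12.6250]
BᵀPA = [-12.1250 -14.8750]
K = S⁻¹·BᵀPA = [-0.9604 -1.1782]
A−BK = [1.9802 1.0891; 0.9208 0.3564]
AᵀP(A−BK) = [11.4802 7.5891; 7.5891 5.5990]
P' = Q + AᵀP(A−BK) = [19.4802 3.5891; 3.5891 9.5990]
tr(P') = 29.0792
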